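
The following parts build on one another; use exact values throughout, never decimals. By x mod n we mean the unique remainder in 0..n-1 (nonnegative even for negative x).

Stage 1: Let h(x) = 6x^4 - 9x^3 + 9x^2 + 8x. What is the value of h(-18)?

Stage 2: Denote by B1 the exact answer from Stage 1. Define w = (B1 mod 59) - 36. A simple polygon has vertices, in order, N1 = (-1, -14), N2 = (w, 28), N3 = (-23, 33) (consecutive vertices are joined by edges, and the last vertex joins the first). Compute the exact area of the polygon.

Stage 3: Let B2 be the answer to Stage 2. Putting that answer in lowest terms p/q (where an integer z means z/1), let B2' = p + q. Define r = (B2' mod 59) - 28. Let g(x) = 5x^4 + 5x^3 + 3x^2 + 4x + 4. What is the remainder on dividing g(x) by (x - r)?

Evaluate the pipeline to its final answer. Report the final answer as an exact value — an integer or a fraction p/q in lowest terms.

1729828

Stage 1: 6*(-18)^4 - 9*(-18)^3 + 9*(-18)^2 + 8*(-18)^1 = (629856) + (52488) + (2916) + (-144) = 685116; answer 685116
Stage 2: B1 = 685116; w = -28; cross terms: (-1*28 - -28*-14)=-420, (-28*33 - -23*28)=-280, (-23*-14 - -1*33)=355; twice the area = |-345| = 345; area = 345/2; answer 345/2
Stage 3: B2 = 345/2; threaded value p + q = 347; r = 24; remainder = value at the root: 5*(24)^4 + 5*(24)^3 + 3*(24)^2 + 4*(24)^1 + 4 = (1658880) + (69120) + (1728) + (96) + (4) = 1729828; answer 1729828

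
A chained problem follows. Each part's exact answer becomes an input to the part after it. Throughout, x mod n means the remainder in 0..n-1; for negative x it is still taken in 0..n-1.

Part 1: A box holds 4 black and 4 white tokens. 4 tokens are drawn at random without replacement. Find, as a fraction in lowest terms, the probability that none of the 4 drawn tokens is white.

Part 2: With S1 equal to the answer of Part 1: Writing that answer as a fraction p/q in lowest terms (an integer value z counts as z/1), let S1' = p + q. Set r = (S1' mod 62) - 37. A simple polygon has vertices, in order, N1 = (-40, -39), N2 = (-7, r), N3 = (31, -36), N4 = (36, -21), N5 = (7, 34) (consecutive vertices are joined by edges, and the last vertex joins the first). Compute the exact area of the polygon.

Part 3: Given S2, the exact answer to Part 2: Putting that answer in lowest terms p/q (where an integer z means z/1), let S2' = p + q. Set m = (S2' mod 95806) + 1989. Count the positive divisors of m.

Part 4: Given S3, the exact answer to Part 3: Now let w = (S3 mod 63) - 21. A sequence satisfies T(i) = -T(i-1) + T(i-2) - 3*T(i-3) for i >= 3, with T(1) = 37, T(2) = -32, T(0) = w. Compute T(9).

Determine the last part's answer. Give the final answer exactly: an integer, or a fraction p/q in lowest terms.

10273

Part 1: total draws C(8,4) = 70; favorable C(4,4) = 1; P = 1/70; answer 1/70
Part 2: S1 = 1/70; threaded value p + q = 71; r = -28; cross terms: (-40*-28 - -7*-39)=847, (-7*-36 - 31*-28)=1120, (31*-21 - 36*-36)=645, (36*34 - 7*-21)=1371, (7*-39 - -40*34)=1087; twice the area = |5070| = 5070; area = 2535; answer 2535
Part 3: S2 = 2535; threaded value p + q = 2536; m = 4525; 4525 = 5^2 * 181; number of divisors = (2+1) * (1+1) = 6; answer 6
Part 4: S3 = 6; w = -15; T(3) = -1*(-32) + 1*(37) - 3*(-15) = 114; iterating: T(3)=114, T(4)=-257, T(5)=467, T(6)=-1066, T(7)=2304, T(8)=-4771, T(9)=10273; answer 10273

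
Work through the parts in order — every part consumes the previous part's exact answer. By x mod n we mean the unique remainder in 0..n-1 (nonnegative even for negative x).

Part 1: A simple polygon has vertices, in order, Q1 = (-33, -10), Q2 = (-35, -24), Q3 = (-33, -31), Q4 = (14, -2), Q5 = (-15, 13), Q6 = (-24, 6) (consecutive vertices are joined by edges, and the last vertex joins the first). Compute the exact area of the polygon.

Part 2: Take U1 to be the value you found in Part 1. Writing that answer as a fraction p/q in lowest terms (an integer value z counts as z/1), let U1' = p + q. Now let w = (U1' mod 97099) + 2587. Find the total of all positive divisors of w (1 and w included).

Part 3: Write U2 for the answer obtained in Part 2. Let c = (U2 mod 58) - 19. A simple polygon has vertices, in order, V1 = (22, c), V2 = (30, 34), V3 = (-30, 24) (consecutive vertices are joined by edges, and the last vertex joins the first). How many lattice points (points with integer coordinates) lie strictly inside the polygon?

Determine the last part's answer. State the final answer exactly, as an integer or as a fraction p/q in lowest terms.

Part 1: cross terms: (-33*-24 - -35*-10)=442, (-35*-31 - -33*-24)=293, (-33*-2 - 14*-31)=500, (14*13 - -15*-2)=152, (-15*6 - -24*13)=222, (-24*-10 - -33*6)=438; twice the area = |2047| = 2047; area = 2047/2; answer 2047/2
Part 2: U1 = 2047/2; threaded value p + q = 2049; w = 4636; 4636 = 2^2 * 19 * 61; sigma = (1 + 2 + 4) * (1 + 19) * (1 + 61) = 7 * 20 * 62 = 8680; answer 8680
Part 3: U2 = 8680; c = 19; cross terms: (22*34 - 30*19)=178, (30*24 - -30*34)=1740, (-30*19 - 22*24)=-1098; twice the area = |820| = 820; area = 410; boundary points = 1 + 10 + 1 = 12; strictly interior points = area - boundary/2 + 1 = 405; answer 405

405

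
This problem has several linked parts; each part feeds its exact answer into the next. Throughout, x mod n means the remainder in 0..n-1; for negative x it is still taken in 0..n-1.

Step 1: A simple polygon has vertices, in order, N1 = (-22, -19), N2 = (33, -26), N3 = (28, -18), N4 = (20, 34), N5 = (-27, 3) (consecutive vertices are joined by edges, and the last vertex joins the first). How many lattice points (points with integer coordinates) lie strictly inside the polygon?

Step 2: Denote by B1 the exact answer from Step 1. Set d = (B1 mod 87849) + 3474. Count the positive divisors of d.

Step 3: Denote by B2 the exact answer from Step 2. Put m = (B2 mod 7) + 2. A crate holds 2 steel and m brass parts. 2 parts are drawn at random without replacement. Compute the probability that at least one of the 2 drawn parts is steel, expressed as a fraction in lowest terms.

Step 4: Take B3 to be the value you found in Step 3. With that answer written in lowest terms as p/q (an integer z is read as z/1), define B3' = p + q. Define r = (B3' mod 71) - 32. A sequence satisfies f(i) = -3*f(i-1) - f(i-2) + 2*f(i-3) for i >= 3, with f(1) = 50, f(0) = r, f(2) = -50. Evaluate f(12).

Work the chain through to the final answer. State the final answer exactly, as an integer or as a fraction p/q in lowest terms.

Step 1: cross terms: (-22*-26 - 33*-19)=1199, (33*-18 - 28*-26)=134, (28*34 - 20*-18)=1312, (20*3 - -27*34)=978, (-27*-19 - -22*3)=579; twice the area = |4202| = 4202; area = 2101; boundary points = 1 + 1 + 4 + 1 + 1 = 8; strictly interior points = area - boundary/2 + 1 = 2098; answer 2098
Step 2: B1 = 2098; d = 5572; 5572 = 2^2 * 7 * 199; number of divisors = (2+1) * (1+1) * (1+1) = 12; answer 12
Step 3: B2 = 12; m = 7; total draws C(9,2) = 36; complement C(7,2) = 21; favorable 36 - 21 = 15; P = 5/12; answer 5/12
Step 4: B3 = 5/12; threaded value p + q = 17; r = -15; f(3) = -3*(-50) - 1*(50) + 2*(-15) = 70; iterating: f(3)=70, f(4)=-60, f(5)=10, f(6)=170, f(7)=-640, f(8)=1770, f(9)=-4330, f(10)=9940, f(11)=-21950, f(12)=47250; answer 47250

47250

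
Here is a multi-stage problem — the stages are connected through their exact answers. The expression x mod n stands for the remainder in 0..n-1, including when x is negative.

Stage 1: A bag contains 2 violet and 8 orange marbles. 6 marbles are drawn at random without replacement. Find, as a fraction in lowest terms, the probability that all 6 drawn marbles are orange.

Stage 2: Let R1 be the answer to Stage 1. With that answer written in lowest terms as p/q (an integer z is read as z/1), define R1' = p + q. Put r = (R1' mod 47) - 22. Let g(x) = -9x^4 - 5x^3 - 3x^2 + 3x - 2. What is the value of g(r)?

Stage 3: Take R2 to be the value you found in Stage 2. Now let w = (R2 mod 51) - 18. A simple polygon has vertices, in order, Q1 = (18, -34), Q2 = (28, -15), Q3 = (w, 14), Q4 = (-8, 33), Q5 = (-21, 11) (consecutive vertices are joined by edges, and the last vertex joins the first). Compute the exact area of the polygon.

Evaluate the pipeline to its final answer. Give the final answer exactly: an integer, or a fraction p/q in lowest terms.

1827/2

Stage 1: total draws C(10,6) = 210; favorable C(8,6) = 28; P = 2/15; answer 2/15
Stage 2: R1 = 2/15; threaded value p + q = 17; r = -5; -9*(-5)^4 - 5*(-5)^3 - 3*(-5)^2 + 3*(-5)^1 - 2 = (-5625) + (625) + (-75) + (-15) + (-2) = -5092; answer -5092
Stage 3: R2 = -5092; w = -10; cross terms: (18*-15 - 28*-34)=682, (28*14 - -10*-15)=242, (-10*33 - -8*14)=-218, (-8*11 - -21*33)=605, (-21*-34 - 18*11)=516; twice the area = |1827| = 1827; area = 1827/2; answer 1827/2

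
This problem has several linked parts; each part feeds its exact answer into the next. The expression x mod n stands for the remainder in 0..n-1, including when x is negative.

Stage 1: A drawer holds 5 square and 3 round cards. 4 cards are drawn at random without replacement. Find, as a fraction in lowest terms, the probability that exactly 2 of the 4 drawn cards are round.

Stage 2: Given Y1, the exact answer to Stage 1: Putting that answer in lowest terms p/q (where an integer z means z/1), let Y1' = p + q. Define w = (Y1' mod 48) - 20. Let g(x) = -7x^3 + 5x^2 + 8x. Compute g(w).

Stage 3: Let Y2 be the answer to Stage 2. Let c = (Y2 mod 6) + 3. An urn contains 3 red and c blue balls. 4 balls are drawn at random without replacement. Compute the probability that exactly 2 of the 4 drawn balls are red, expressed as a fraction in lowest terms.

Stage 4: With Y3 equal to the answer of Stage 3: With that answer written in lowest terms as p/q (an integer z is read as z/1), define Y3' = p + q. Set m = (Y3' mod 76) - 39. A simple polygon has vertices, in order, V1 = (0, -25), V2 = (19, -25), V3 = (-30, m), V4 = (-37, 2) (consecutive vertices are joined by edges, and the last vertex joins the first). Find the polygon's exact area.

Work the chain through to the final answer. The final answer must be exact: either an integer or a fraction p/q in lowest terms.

Stage 1: total draws C(8,4) = 70; favorable C(3,2)*C(5,2) = 30; P = 3/7; answer 3/7
Stage 2: Y1 = 3/7; threaded value p + q = 10; w = -10; -7*(-10)^3 + 5*(-10)^2 + 8*(-10)^1 = (7000) + (500) + (-80) = 7420; answer 7420
Stage 3: Y2 = 7420; c = 7; total draws C(10,4) = 210; favorable C(3,2)*C(7,2) = 63; P = 3/10; answer 3/10
Stage 4: Y3 = 3/10; threaded value p + q = 13; m = -26; cross terms: (0*-25 - 19*-25)=475, (19*-26 - -30*-25)=-1244, (-30*2 - -37*-26)=-1022, (-37*-25 - 0*2)=925; twice the area = |-866| = 866; area = 433; answer 433

433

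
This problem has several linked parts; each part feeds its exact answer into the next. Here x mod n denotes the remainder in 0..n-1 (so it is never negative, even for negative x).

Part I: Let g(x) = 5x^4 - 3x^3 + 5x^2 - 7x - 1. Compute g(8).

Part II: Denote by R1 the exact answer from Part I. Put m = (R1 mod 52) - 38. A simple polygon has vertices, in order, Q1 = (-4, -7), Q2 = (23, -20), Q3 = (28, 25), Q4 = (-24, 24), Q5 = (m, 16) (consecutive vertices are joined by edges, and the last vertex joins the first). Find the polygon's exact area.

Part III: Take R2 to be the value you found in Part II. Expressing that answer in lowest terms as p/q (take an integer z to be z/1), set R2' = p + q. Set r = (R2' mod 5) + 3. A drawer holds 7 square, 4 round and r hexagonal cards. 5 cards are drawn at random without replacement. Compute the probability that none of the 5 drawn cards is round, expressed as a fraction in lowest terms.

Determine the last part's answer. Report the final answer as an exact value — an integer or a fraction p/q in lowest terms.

143/612

Part I: 5*(8)^4 - 3*(8)^3 + 5*(8)^2 - 7*(8)^1 - 1 = (20480) + (-1536) + (320) + (-56) + (-1) = 19207; answer 19207
Part II: R1 = 19207; m = -19; cross terms: (-4*-20 - 23*-7)=241, (23*25 - 28*-20)=1135, (28*24 - -24*25)=1272, (-24*16 - -19*24)=72, (-19*-7 - -4*16)=197; twice the area = |2917| = 2917; area = 2917/2; answer 2917/2
Part III: R2 = 2917/2; threaded value p + q = 2919; r = 7; total draws C(18,5) = 8568; favorable C(14,5) = 2002; P = 143/612; answer 143/612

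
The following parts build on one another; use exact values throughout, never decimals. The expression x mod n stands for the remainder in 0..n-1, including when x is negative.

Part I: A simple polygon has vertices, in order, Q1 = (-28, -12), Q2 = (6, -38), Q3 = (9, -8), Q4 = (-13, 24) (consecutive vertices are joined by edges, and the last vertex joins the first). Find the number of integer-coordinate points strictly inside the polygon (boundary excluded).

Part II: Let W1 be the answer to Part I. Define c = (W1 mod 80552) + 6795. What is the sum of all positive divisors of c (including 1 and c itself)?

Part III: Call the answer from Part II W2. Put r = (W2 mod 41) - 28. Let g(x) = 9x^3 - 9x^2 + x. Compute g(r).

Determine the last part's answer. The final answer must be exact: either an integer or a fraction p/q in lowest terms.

Part I: cross terms: (-28*-38 - 6*-12)=1136, (6*-8 - 9*-38)=294, (9*24 - -13*-8)=112, (-13*-12 - -28*24)=828; twice the area = |2370| = 2370; area = 1185; boundary points = 2 + 3 + 2 + 3 = 10; strictly interior points = area - boundary/2 + 1 = 1181; answer 1181
Part II: W1 = 1181; c = 7976; 7976 = 2^3 * 997; sigma = (1 + 2 + 4 + 8) * (1 + 997) = 15 * 998 = 14970; answer 14970
Part III: W2 = 14970; r = -23; 9*(-23)^3 - 9*(-23)^2 + 1*(-23)^1 = (-109503) + (-4761) + (-23) = -114287; answer -114287

-114287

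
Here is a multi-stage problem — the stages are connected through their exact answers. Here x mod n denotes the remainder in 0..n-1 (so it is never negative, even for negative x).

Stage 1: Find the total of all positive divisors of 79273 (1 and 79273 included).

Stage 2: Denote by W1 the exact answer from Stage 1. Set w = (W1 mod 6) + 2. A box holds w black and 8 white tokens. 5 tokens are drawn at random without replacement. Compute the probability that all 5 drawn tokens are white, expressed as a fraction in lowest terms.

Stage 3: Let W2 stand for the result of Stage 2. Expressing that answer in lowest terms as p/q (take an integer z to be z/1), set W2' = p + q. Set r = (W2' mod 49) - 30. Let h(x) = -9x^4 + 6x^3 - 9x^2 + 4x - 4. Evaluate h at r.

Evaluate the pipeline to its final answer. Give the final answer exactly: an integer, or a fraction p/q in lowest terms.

-2176640

Stage 1: 79273 is prime, so its only divisors are 1 and 79273; sigma = 1 + 79273 = 79274; answer 79274
Stage 2: W1 = 79274; w = 4; total draws C(12,5) = 792; favorable C(8,5) = 56; P = 7/99; answer 7/99
Stage 3: W2 = 7/99; threaded value p + q = 106; r = -22; -9*(-22)^4 + 6*(-22)^3 - 9*(-22)^2 + 4*(-22)^1 - 4 = (-2108304) + (-63888) + (-4356) + (-88) + (-4) = -2176640; answer -2176640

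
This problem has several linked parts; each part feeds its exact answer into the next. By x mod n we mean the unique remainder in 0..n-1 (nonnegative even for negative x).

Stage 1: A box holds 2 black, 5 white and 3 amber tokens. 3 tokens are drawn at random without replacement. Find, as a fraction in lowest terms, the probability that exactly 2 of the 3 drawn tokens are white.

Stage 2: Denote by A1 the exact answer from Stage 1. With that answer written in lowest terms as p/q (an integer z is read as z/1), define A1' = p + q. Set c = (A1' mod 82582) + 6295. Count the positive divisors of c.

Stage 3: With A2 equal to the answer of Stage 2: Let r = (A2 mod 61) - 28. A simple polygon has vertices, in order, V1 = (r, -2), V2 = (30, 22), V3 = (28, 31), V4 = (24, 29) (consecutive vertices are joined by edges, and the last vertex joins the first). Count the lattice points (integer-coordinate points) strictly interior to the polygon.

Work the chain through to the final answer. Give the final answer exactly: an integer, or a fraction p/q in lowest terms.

Stage 1: total draws C(10,3) = 120; favorable C(5,2)*C(5,1) = 50; P = 5/12; answer 5/12
Stage 2: A1 = 5/12; threaded value p + q = 17; c = 6312; 6312 = 2^3 * 3 * 263; number of divisors = (3+1) * (1+1) * (1+1) = 16; answer 16
Stage 3: A2 = 16; r = -12; cross terms: (-12*22 - 30*-2)=-204, (30*31 - 28*22)=314, (28*29 - 24*31)=68, (24*-2 - -12*29)=300; twice the area = |478| = 478; area = 239; boundary points = 6 + 1 + 2 + 1 = 10; strictly interior points = area - boundary/2 + 1 = 235; answer 235

235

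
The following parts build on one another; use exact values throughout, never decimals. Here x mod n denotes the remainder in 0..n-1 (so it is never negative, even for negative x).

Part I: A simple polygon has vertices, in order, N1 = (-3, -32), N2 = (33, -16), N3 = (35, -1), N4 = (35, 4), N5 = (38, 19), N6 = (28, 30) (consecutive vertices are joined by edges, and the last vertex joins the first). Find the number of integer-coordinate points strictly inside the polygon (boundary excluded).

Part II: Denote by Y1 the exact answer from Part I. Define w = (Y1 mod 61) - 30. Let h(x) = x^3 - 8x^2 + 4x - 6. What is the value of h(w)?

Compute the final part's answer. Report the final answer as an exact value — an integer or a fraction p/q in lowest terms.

-28342

Part I: cross terms: (-3*-16 - 33*-32)=1104, (33*-1 - 35*-16)=527, (35*4 - 35*-1)=175, (35*19 - 38*4)=513, (38*30 - 28*19)=608, (28*-32 - -3*30)=-806; twice the area = |2121| = 2121; area = 2121/2; boundary points = 4 + 1 + 5 + 3 + 1 + 31 = 45; strictly interior points = area - boundary/2 + 1 = 1039; answer 1039
Part II: Y1 = 1039; w = -28; 1*(-28)^3 - 8*(-28)^2 + 4*(-28)^1 - 6 = (-21952) + (-6272) + (-112) + (-6) = -28342; answer -28342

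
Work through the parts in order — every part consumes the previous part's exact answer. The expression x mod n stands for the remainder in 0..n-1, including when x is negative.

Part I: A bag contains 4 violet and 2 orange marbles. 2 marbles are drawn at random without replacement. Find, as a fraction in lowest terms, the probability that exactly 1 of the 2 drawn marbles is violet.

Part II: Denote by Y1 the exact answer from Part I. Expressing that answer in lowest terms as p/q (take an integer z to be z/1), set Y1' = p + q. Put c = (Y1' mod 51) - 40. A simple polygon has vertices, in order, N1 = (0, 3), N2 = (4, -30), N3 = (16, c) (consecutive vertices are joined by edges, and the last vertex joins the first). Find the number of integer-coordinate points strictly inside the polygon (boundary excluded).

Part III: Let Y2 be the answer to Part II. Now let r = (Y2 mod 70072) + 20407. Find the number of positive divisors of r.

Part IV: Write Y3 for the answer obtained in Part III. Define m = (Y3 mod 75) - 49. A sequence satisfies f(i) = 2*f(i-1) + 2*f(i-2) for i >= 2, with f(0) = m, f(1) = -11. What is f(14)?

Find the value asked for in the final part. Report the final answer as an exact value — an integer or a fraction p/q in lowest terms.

Part I: total draws C(6,2) = 15; favorable C(4,1)*C(2,1) = 8; P = 8/15; answer 8/15
Part II: Y1 = 8/15; threaded value p + q = 23; c = -17; cross terms: (0*-30 - 4*3)=-12, (4*-17 - 16*-30)=412, (16*3 - 0*-17)=48; twice the area = |448| = 448; area = 224; boundary points = 1 + 1 + 4 = 6; strictly interior points = area - boundary/2 + 1 = 222; answer 222
Part III: Y2 = 222; r = 20629; 20629 = 7^2 * 421; number of divisors = (2+1) * (1+1) = 6; answer 6
Part IV: Y3 = 6; m = -43; f(2) = 2*(-11) + 2*(-43) = -108; iterating: f(2)=-108, f(3)=-238, f(4)=-692, f(5)=-1860, f(6)=-5104, f(7)=-13928, f(8)=-38064, f(9)=-103984, f(10)=-284096, f(11)=-776160, f(12)=-2120512, f(13)=-5793344, f(14)=-15827712; answer -15827712

-15827712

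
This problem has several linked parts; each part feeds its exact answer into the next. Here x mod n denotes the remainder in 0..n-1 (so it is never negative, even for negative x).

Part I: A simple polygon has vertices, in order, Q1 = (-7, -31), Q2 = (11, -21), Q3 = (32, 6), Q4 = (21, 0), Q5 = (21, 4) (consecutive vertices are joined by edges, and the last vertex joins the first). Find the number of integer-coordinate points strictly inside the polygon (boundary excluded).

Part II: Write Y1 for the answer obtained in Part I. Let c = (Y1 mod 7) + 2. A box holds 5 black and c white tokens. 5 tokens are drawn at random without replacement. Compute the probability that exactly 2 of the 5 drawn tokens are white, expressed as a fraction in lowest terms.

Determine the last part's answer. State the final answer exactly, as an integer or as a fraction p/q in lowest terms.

10/21

Part I: cross terms: (-7*-21 - 11*-31)=488, (11*6 - 32*-21)=738, (32*0 - 21*6)=-126, (21*4 - 21*0)=84, (21*-31 - -7*4)=-623; twice the area = |561| = 561; area = 561/2; boundary points = 2 + 3 + 1 + 4 + 7 = 17; strictly interior points = area - boundary/2 + 1 = 273; answer 273
Part II: Y1 = 273; c = 2; total draws C(7,5) = 21; favorable C(2,2)*C(5,3) = 10; P = 10/21; answer 10/21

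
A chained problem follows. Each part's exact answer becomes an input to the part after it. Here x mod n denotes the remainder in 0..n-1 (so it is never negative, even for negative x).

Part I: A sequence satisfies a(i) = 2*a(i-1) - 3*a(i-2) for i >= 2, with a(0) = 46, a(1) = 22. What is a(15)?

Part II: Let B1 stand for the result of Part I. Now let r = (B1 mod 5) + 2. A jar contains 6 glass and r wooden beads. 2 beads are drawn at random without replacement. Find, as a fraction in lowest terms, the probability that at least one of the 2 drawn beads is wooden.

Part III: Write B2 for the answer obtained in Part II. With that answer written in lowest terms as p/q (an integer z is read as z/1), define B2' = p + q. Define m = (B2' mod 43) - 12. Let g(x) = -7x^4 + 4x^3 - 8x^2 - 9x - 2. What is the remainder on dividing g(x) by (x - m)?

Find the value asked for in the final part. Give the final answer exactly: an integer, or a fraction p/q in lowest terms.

-3647432

Part I: a(2) = 2*(22) - 3*(46) = -94; iterating: a(2)=-94, a(3)=-254, a(4)=-226, a(5)=310, a(6)=1298, a(7)=1666, a(8)=-562, a(9)=-6122, a(10)=-10558, a(11)=-2750, a(12)=26174, a(13)=60598, a(14)=42674, a(15)=-96446; answer -96446
Part II: B1 = -96446; r = 6; total draws C(12,2) = 66; complement C(6,2) = 15; favorable 66 - 15 = 51; P = 17/22; answer 17/22
Part III: B2 = 17/22; threaded value p + q = 39; m = 27; remainder = value at the root: -7*(27)^4 + 4*(27)^3 - 8*(27)^2 - 9*(27)^1 - 2 = (-3720087) + (78732) + (-5832) + (-243) + (-2) = -3647432; answer -3647432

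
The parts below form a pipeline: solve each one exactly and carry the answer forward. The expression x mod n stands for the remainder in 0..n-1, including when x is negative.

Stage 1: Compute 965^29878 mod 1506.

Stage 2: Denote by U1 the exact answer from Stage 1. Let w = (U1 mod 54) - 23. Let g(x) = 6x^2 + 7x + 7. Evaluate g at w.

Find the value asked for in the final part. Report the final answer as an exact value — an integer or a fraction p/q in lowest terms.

Stage 1: squarings mod 1506: 965^1=965, 965^2=517, 965^4=727, 965^8=1429, 965^16=1411, 965^32=1495, 965^64=121, 965^128=1087, 965^256=865, 965^512=1249, 965^1024=1291, 965^2048=1045, 965^4096=175, 965^8192=505, 965^16384=511; 965^29878 = 965^2 * 965^4 * 965^16 * 965^32 * 965^128 * 965^1024 * 965^4096 * 965^8192 * 965^16384 = 1087 (mod 1506); answer 1087
Stage 2: U1 = 1087; w = -16; 6*(-16)^2 + 7*(-16)^1 + 7 = (1536) + (-112) + (7) = 1431; answer 1431

1431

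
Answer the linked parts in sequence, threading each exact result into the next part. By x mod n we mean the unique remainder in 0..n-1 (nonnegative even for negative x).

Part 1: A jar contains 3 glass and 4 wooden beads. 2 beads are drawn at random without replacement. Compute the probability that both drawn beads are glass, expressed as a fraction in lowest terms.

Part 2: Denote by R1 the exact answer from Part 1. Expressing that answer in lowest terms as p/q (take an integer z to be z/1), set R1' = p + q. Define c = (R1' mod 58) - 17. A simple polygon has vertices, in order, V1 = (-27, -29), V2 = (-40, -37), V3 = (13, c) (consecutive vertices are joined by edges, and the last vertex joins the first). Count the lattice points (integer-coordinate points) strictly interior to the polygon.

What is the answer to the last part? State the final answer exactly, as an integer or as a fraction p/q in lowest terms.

Part 1: total draws C(7,2) = 21; favorable C(3,2) = 3; P = 1/7; answer 1/7
Part 2: R1 = 1/7; threaded value p + q = 8; c = -9; cross terms: (-27*-37 - -40*-29)=-161, (-40*-9 - 13*-37)=841, (13*-29 - -27*-9)=-620; twice the area = |60| = 60; area = 30; boundary points = 1 + 1 + 20 = 22; strictly interior points = area - boundary/2 + 1 = 20; answer 20

20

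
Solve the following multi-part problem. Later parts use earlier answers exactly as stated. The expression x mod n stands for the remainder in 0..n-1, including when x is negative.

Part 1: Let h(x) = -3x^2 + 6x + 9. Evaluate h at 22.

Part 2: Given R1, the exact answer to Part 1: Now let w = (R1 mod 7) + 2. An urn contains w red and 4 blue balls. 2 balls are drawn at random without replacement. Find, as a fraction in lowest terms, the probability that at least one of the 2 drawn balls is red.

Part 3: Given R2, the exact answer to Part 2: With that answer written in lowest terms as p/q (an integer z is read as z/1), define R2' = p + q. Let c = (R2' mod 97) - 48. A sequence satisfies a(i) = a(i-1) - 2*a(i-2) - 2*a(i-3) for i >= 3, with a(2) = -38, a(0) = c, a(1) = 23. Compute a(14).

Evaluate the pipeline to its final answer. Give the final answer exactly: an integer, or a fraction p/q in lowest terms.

Part 1: -3*(22)^2 + 6*(22)^1 + 9 = (-1452) + (132) + (9) = -1311; answer -1311
Part 2: R1 = -1311; w = 7; total draws C(11,2) = 55; complement C(4,2) = 6; favorable 55 - 6 = 49; P = 49/55; answer 49/55
Part 3: R2 = 49/55; threaded value p + q = 104; c = -41; a(3) = 1*(-38) - 2*(23) - 2*(-41) = -2; iterating: a(3)=-2, a(4)=28, a(5)=108, a(6)=56, a(7)=-216, a(8)=-544, a(9)=-224, a(10)=1296, a(11)=2832, a(12)=688, a(13)=-7568, a(14)=-14608; answer -14608

-14608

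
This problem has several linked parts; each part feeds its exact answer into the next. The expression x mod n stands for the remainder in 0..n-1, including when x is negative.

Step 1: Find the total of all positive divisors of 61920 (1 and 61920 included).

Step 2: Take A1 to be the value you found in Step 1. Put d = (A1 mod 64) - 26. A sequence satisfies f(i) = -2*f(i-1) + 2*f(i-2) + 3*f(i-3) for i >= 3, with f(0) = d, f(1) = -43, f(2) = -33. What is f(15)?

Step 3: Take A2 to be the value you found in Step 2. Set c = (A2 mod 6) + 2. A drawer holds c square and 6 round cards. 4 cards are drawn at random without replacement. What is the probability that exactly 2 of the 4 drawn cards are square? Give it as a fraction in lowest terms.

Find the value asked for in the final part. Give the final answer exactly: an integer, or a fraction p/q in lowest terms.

5/11

Step 1: 61920 = 2^5 * 3^2 * 5 * 43; sigma = (1 + 2 + 4 + 8 + 16 + 32) * (1 + 3 + 9) * (1 + 5) * (1 + 43) = 63 * 13 * 6 * 44 = 216216; answer 216216
Step 2: A1 = 216216; d = -2; f(3) = -2*(-33) + 2*(-43) + 3*(-2) = -26; iterating: f(3)=-26, f(4)=-143, f(5)=135, f(6)=-634, f(7)=1109, f(8)=-3081, f(9)=6478, f(10)=-15791, f(11)=35295, f(12)=-82738, f(13)=188693, f(14)=-436977, f(15)=1003126; answer 1003126
Step 3: A2 = 1003126; c = 6; total draws C(12,4) = 495; favorable C(6,2)*C(6,2) = 225; P = 5/11; answer 5/11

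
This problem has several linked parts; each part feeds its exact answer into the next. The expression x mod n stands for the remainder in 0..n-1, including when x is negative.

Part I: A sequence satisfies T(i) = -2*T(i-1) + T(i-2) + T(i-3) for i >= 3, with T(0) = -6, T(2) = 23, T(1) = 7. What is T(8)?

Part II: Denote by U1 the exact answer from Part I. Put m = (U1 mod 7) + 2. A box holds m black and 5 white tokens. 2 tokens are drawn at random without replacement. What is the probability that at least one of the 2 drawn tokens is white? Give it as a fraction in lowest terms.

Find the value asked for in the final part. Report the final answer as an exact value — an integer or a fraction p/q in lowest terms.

Part I: T(3) = -2*(23) + 1*(7) + 1*(-6) = -45; iterating: T(3)=-45, T(4)=120, T(5)=-262, T(6)=599, T(7)=-1340, T(8)=3017; answer 3017
Part II: U1 = 3017; m = 2; total draws C(7,2) = 21; complement C(2,2) = 1; favorable 21 - 1 = 20; P = 20/21; answer 20/21

20/21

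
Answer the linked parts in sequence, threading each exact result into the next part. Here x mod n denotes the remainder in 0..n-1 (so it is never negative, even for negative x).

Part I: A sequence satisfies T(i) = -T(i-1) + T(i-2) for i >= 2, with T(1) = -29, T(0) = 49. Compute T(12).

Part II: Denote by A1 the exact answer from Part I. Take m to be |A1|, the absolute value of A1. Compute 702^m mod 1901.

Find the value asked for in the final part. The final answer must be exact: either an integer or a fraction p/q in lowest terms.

1510

Part I: T(2) = -1*(-29) + 1*(49) = 78; iterating: T(2)=78, T(3)=-107, T(4)=185, T(5)=-292, T(6)=477, T(7)=-769, T(8)=1246, T(9)=-2015, T(10)=3261, T(11)=-5276, T(12)=8537; answer 8537
Part II: A1 = 8537; m = 8537; squarings mod 1901: 702^1=702, 702^2=445, 702^4=321, 702^8=387, 702^16=1491, 702^32=812, 702^64=1598, 702^128=561, 702^256=1056, 702^512=1150, 702^1024=1305, 702^2048=1630, 702^4096=1203, 702^8192=548; 702^8537 = 702^1 * 702^8 * 702^16 * 702^64 * 702^256 * 702^8192 = 1510 (mod 1901); answer 1510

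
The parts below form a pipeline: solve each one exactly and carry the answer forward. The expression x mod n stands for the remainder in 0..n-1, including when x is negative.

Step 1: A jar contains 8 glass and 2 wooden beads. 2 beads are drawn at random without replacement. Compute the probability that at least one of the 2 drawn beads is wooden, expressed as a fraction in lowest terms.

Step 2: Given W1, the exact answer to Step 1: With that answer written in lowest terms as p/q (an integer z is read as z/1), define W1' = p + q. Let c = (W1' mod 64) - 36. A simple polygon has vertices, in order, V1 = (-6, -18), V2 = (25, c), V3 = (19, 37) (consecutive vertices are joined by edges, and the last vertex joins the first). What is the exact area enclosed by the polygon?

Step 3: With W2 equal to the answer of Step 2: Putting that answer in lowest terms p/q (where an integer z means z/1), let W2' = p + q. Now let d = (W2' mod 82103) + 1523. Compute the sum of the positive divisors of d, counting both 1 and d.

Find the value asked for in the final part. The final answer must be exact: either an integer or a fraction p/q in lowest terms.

5184

Step 1: total draws C(10,2) = 45; complement C(8,2) = 28; favorable 45 - 28 = 17; P = 17/45; answer 17/45
Step 2: W1 = 17/45; threaded value p + q = 62; c = 26; cross terms: (-6*26 - 25*-18)=294, (25*37 - 19*26)=431, (19*-18 - -6*37)=-120; twice the area = |605| = 605; area = 605/2; answer 605/2
Step 3: W2 = 605/2; threaded value p + q = 607; d = 2130; 2130 = 2 * 3 * 5 * 71; sigma = (1 + 2) * (1 + 3) * (1 + 5) * (1 + 71) = 3 * 4 * 6 * 72 = 5184; answer 5184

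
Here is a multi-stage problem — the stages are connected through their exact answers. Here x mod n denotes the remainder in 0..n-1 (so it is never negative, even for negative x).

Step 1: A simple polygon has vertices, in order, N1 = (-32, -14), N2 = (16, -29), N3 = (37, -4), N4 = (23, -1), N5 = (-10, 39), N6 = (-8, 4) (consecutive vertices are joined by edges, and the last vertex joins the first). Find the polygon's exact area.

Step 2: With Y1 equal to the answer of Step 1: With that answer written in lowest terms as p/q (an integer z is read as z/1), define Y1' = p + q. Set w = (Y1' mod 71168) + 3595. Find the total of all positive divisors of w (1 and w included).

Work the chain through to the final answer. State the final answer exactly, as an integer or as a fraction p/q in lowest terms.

Step 1: cross terms: (-32*-29 - 16*-14)=1152, (16*-4 - 37*-29)=1009, (37*-1 - 23*-4)=55, (23*39 - -10*-1)=887, (-10*4 - -8*39)=272, (-8*-14 - -32*4)=240; twice the area = |3615| = 3615; area = 3615/2; answer 3615/2
Step 2: Y1 = 3615/2; threaded value p + q = 3617; w = 7212; 7212 = 2^2 * 3 * 601; sigma = (1 + 2 + 4) * (1 + 3) * (1 + 601) = 7 * 4 * 602 = 16856; answer 16856

16856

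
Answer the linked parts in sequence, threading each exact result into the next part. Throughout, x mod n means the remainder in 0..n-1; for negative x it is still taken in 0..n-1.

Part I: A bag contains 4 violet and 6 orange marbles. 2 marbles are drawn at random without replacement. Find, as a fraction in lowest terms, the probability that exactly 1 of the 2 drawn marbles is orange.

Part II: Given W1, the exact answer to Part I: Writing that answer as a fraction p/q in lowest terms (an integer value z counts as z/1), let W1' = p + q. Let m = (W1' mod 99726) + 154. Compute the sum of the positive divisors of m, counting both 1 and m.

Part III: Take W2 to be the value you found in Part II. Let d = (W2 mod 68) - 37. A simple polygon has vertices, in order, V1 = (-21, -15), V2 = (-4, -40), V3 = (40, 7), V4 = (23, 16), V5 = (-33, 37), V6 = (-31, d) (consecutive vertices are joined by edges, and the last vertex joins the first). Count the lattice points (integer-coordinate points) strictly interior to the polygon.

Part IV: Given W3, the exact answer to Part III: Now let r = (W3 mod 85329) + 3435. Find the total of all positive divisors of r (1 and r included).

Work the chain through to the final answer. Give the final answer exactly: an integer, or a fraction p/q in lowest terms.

Part I: total draws C(10,2) = 45; favorable C(6,1)*C(4,1) = 24; P = 8/15; answer 8/15
Part II: W1 = 8/15; threaded value p + q = 23; m = 177; 177 = 3 * 59; sigma = (1 + 3) * (1 + 59) = 4 * 60 = 240; answer 240
Part III: W2 = 240; d = -1; cross terms: (-21*-40 - -4*-15)=780, (-4*7 - 40*-40)=1572, (40*16 - 23*7)=479, (23*37 - -33*16)=1379, (-33*-1 - -31*37)=1180, (-31*-15 - -21*-1)=444; twice the area = |5834| = 5834; area = 2917; boundary points = 1 + 1 + 1 + 7 + 2 + 2 = 14; strictly interior points = area - boundary/2 + 1 = 2911; answer 2911
Part IV: W3 = 2911; r = 6346; 6346 = 2 * 19 * 167; sigma = (1 + 2) * (1 + 19) * (1 + 167) = 3 * 20 * 168 = 10080; answer 10080

10080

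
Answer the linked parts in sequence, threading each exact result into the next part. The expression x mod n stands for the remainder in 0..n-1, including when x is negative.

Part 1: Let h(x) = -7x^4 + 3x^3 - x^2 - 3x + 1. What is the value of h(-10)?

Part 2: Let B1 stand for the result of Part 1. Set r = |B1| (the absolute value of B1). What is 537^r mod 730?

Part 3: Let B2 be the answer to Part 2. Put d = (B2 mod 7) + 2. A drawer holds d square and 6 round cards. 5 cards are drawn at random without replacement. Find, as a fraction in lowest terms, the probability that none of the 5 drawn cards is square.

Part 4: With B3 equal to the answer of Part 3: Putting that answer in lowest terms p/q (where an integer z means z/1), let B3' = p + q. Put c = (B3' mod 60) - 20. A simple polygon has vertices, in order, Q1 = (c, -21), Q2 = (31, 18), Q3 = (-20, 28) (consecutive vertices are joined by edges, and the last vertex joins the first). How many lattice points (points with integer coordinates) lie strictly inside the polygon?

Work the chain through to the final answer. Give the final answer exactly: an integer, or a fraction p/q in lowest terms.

Part 1: -7*(-10)^4 + 3*(-10)^3 - 1*(-10)^2 - 3*(-10)^1 + 1 = (-70000) + (-3000) + (-100) + (30) + (1) = -73069; answer -73069
Part 2: B1 = -73069; r = 73069; squarings mod 730: 537^1=537, 537^2=19, 537^4=361, 537^8=381, 537^16=621, 537^32=201, 537^64=251, 537^128=221, 537^256=661, 537^512=381, 537^1024=621, 537^2048=201, 537^4096=251, 537^8192=221, 537^16384=661, 537^32768=381, 537^65536=621; 537^73069 = 537^1 * 537^4 * 537^8 * 537^32 * 537^64 * 537^256 * 537^1024 * 537^2048 * 537^4096 * 537^65536 = 157 (mod 730); answer 157
Part 3: B2 = 157; d = 5; total draws C(11,5) = 462; favorable C(6,5) = 6; P = 1/77; answer 1/77
Part 4: B3 = 1/77; threaded value p + q = 78; c = -2; cross terms: (-2*18 - 31*-21)=615, (31*28 - -20*18)=1228, (-20*-21 - -2*28)=476; twice the area = |2319| = 2319; area = 2319/2; boundary points = 3 + 1 + 1 = 5; strictly interior points = area - boundary/2 + 1 = 1158; answer 1158

1158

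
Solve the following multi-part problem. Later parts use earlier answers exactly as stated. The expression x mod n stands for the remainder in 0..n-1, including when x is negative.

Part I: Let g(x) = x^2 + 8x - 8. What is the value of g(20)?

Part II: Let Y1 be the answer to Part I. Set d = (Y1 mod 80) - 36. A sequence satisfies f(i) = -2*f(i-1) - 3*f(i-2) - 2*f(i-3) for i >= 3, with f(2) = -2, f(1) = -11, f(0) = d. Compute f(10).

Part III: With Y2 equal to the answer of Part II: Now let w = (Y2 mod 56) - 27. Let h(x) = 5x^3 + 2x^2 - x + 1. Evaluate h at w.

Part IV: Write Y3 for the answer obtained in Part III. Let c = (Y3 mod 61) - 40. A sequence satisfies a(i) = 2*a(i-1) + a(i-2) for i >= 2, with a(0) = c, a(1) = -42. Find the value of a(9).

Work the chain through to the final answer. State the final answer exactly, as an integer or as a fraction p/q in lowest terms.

-39738

Part I: 1*(20)^2 + 8*(20)^1 - 8 = (400) + (160) + (-8) = 552; answer 552
Part II: Y1 = 552; d = 36; f(3) = -2*(-2) - 3*(-11) - 2*(36) = -35; iterating: f(3)=-35, f(4)=98, f(5)=-87, f(6)=-50, f(7)=165, f(8)=-6, f(9)=-383, f(10)=454; answer 454
Part III: Y2 = 454; w = -21; 5*(-21)^3 + 2*(-21)^2 - 1*(-21)^1 + 1 = (-46305) + (882) + (21) + (1) = -45401; answer -45401
Part IV: Y3 = -45401; c = 4; a(2) = 2*(-42) + 1*(4) = -80; iterating: a(2)=-80, a(3)=-202, a(4)=-484, a(5)=-1170, a(6)=-2824, a(7)=-6818, a(8)=-16460, a(9)=-39738; answer -39738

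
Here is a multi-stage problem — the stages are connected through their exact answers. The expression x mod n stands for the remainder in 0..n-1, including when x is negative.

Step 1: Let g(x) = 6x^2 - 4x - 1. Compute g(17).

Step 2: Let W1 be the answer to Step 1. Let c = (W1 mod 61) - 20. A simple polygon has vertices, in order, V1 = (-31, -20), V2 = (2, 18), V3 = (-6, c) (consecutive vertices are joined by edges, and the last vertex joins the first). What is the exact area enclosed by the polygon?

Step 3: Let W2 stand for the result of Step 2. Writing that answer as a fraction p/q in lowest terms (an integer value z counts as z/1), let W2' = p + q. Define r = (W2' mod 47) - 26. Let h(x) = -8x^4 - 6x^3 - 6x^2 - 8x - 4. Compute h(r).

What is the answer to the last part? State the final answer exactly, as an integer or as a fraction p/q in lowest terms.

Step 1: 6*(17)^2 - 4*(17)^1 - 1 = (1734) + (-68) + (-1) = 1665; answer 1665
Step 2: W1 = 1665; c = -2; cross terms: (-31*18 - 2*-20)=-518, (2*-2 - -6*18)=104, (-6*-20 - -31*-2)=58; twice the area = |-356| = 356; area = 178; answer 178
Step 3: W2 = 178; threaded value p + q = 179; r = 12; -8*(12)^4 - 6*(12)^3 - 6*(12)^2 - 8*(12)^1 - 4 = (-165888) + (-10368) + (-864) + (-96) + (-4) = -177220; answer -177220

-177220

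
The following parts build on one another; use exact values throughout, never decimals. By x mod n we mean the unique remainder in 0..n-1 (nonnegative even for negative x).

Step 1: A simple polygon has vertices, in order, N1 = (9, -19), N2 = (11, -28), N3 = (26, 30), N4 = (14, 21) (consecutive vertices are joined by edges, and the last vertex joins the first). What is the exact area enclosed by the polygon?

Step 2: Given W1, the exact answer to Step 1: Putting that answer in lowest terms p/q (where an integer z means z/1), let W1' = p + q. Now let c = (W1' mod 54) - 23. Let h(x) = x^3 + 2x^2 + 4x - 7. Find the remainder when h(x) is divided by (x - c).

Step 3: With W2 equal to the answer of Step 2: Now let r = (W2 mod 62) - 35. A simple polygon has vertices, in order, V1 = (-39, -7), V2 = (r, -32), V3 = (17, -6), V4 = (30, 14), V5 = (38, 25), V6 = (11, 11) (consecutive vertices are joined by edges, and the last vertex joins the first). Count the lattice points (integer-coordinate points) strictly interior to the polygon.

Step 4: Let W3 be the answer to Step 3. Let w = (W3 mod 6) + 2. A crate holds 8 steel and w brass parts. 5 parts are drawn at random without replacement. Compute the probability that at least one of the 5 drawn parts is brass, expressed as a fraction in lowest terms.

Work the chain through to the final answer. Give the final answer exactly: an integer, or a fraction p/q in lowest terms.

Step 1: cross terms: (9*-28 - 11*-19)=-43, (11*30 - 26*-28)=1058, (26*21 - 14*30)=126, (14*-19 - 9*21)=-455; twice the area = |686| = 686; area = 343; answer 343
Step 2: W1 = 343; threaded value p + q = 344; c = -3; remainder = value at the root: 1*(-3)^3 + 2*(-3)^2 + 4*(-3)^1 - 7 = (-27) + (18) + (-12) + (-7) = -28; answer -28
Step 3: W2 = -28; r = -1; cross terms: (-39*-32 - -1*-7)=1241, (-1*-6 - 17*-32)=550, (17*14 - 30*-6)=418, (30*25 - 38*14)=218, (38*11 - 11*25)=143, (11*-7 - -39*11)=352; twice the area = |2922| = 2922; area = 1461; boundary points = 1 + 2 + 1 + 1 + 1 + 2 = 8; strictly interior points = area - boundary/2 + 1 = 1458; answer 1458
Step 4: W3 = 1458; w = 2; total draws C(10,5) = 252; complement C(8,5) = 56; favorable 252 - 56 = 196; P = 7/9; answer 7/9

7/9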